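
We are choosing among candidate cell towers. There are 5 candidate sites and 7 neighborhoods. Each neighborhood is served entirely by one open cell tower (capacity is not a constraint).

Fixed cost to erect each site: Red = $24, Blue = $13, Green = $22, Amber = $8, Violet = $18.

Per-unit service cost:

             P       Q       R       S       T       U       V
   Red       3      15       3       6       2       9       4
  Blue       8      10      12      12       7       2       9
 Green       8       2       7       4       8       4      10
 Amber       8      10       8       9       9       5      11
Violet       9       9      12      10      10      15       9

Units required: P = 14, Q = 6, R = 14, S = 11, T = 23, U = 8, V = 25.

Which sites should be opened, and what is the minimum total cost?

Open Red, Blue and Green; minimum total cost 361.

For any fixed open set, each neighborhood goes to its cheapest open site; total = fixed + service.
{Red, Blue, Green}: P→Red 3·14=42, Q→Green 2·6=12, R→Red 3·14=42, S→Green 4·11=44, T→Red 2·23=46, U→Blue 2·8=16, V→Red 4·25=100. Service 302; fixed 59; total 361.
{Red, Green}: service 318 + fixed 46 = 364
{Red, Blue, Green, Amber}: P→Red 3·14=42, Q→Green 2·6=12, R→Red 3·14=42, S→Green 4·11=44, T→Red 2·23=46, U→Blue 2·8=16, V→Red 4·25=100. Service 302; fixed 67; total 369.
{Red, Blue, Green, Amber, Violet}: P→Red 3·14=42, Q→Green 2·6=12, R→Red 3·14=42, S→Green 4·11=44, T→Red 2·23=46, U→Blue 2·8=16, V→Red 4·25=100. Service 302; fixed 85; total 387.
No other subset beats 361.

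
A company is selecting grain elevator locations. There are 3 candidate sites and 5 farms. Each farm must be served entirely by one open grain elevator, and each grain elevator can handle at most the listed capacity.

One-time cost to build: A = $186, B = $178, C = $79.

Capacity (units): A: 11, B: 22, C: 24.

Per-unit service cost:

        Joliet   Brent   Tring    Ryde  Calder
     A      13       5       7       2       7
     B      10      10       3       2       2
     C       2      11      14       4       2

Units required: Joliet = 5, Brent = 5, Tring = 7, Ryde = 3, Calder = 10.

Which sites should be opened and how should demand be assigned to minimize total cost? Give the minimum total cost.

Open {B, C}: Joliet→C 2·5=10, Brent→B 10·5=50, Tring→B 3·7=21, Ryde→B 2·3=6, Calder→C 2·10=20.
Loads: B carries 15/22, C carries 15/24. Service 107; fixed 257; total 364.
Next best feasible plan costs 369.

Minimum total cost: 364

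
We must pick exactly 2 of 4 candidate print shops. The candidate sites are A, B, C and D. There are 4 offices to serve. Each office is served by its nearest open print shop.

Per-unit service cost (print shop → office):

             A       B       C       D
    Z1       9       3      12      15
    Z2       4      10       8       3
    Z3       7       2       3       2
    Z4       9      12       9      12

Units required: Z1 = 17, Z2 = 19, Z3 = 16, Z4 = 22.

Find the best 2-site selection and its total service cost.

Choose A and B; total service cost 357.

With exactly 2 open, each office uses its cheapest among the chosen.
{A, B}: Z1→B 3·17=51, Z2→A 4·19=76, Z3→B 2·16=32, Z4→A 9·22=198. Service cost 357.
{B, D}: service cost 404
{B, C}: service cost 433
Among all 6 size-2 choices, {A, B} is lowest.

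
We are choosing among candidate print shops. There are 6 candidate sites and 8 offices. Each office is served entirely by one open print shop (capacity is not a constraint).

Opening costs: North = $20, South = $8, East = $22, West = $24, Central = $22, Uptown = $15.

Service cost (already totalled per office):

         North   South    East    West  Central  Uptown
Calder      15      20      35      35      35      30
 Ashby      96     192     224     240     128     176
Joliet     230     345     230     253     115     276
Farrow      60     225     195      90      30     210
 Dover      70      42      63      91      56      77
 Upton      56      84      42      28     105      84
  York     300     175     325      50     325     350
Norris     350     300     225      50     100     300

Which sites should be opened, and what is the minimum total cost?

Open North, South, West and Central; minimum total cost 500.

For any fixed open set, each office goes to its cheapest open site; total = fixed + service.
{North, South, West, Central}: Calder→North 15, Ashby→North 96, Joliet→Central 115, Farrow→Central 30, Dover→South 42, Upton→West 28, York→West 50, Norris→West 50. Service 426; fixed 74; total 500.
{North, West, Central}: Calder→North 15, Ashby→North 96, Joliet→Central 115, Farrow→Central 30, Dover→Central 56, Upton→West 28, York→West 50, Norris→West 50. Service 440; fixed 66; total 506.
{North, South, West, Central, Uptown}: service 426 + fixed 89 = 515
{North, South, East, West, Central, Uptown}: Calder→North 15, Ashby→North 96, Joliet→Central 115, Farrow→Central 30, Dover→South 42, Upton→West 28, York→West 50, Norris→West 50. Service 426; fixed 111; total 537.
No other subset beats 500.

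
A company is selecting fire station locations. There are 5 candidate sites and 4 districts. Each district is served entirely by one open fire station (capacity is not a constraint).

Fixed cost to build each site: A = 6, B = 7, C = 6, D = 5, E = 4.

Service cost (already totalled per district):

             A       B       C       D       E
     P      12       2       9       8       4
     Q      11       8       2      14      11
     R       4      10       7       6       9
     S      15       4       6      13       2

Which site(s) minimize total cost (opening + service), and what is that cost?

For any fixed open set, each district goes to its cheapest open site; total = fixed + service.
{C, E}: P→E 4, Q→C 2, R→C 7, S→E 2. Service 15; fixed 10; total 25.
{A, C, E}: service 12 + fixed 16 = 28
{B, C}: P→B 2, Q→C 2, R→C 7, S→B 4. Service 15; fixed 13; total 28.
{A, B, C, D, E}: service 10 + fixed 28 = 38
No other subset beats 25.

Open C and E; minimum total cost 25.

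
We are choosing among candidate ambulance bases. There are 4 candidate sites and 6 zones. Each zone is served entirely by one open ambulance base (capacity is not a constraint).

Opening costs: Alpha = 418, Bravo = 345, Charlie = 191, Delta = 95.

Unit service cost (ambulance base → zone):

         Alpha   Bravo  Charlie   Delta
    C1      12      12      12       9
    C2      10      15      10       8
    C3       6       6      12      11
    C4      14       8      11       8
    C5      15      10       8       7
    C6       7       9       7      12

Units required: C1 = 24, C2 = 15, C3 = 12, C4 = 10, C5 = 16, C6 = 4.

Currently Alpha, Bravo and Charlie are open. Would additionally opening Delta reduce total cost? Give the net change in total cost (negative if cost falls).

Current service cost with {Alpha, Bravo, Charlie}: 746.
Adding Delta: each zone re-picks its cheapest; new service cost 628, saving 118.
Extra fixed cost: 95. Net change = 95 − 118 = -23.
(Totals: 1700 → 1677.)

Yes — net change −23 (cost falls by 23).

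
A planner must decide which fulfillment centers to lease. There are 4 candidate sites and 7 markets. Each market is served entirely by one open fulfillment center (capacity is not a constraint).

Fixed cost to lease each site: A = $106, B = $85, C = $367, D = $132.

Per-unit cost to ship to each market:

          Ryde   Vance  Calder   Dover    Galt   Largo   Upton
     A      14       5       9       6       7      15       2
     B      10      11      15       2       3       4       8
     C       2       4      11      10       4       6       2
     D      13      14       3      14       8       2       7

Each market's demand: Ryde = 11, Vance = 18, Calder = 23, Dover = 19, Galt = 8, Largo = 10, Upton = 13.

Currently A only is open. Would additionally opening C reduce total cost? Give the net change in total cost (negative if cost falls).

No — net change +103 (cost rises by 103).

Current service cost with {A}: 797.
Adding C: each market re-picks its cheapest; new service cost 533, saving 264.
Extra fixed cost: 367. Net change = 367 − 264 = 103.
(Totals: 903 → 1006.)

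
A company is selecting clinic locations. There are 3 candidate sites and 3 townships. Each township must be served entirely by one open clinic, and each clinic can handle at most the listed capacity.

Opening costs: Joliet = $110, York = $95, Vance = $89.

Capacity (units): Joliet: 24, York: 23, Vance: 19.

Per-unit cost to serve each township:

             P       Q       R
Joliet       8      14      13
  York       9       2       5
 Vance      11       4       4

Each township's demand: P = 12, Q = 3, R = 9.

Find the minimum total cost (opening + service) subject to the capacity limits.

Minimum total cost: 334

Open {York, Vance}: P→York 9·12=108, Q→York 2·3=6, R→Vance 4·9=36.
Loads: York carries 15/23, Vance carries 9/19. Service 150; fixed 184; total 334.
Next best feasible plan costs 340.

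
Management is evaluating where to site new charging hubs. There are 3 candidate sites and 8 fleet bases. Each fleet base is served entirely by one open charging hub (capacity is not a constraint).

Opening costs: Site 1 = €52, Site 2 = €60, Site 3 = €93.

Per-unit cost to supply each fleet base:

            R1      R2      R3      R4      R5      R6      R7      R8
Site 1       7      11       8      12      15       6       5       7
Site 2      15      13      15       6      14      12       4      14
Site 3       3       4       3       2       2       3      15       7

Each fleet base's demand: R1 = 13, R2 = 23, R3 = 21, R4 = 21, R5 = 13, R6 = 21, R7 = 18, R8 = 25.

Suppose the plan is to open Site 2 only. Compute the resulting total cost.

Total cost: 1851

Each fleet base is assigned to its cheapest site among the open ones.
{Site 2}: R1→Site 2 15·13=195, R2→Site 2 13·23=299, R3→Site 2 15·21=315, R4→Site 2 6·21=126, R5→Site 2 14·13=182, R6→Site 2 12·21=252, R7→Site 2 4·18=72, R8→Site 2 14·25=350. Service 1791; fixed 60; total 1851.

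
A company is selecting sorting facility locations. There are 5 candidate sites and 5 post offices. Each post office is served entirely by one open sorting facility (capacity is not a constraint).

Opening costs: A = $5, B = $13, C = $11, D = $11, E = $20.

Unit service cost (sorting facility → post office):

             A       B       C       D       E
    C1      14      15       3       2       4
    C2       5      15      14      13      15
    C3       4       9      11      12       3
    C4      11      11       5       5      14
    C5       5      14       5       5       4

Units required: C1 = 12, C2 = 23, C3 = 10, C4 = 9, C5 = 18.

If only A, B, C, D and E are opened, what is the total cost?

Total cost: 346

Each post office is assigned to its cheapest site among the open ones.
{A, B, C, D, E}: C1→D 2·12=24, C2→A 5·23=115, C3→E 3·10=30, C4→C 5·9=45, C5→E 4·18=72. Service 286; fixed 60; total 346.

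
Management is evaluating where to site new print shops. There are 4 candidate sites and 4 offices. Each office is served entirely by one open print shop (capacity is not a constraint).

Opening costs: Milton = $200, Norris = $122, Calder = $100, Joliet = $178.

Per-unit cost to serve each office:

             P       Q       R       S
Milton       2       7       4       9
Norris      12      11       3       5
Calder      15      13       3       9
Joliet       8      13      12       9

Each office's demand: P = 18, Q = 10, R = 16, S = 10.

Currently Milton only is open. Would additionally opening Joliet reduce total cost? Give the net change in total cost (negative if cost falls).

No — net change +178 (cost rises by 178).

Current service cost with {Milton}: 260.
Adding Joliet: each office re-picks its cheapest; new service cost 260, saving 0.
Extra fixed cost: 178. Net change = 178 − 0 = 178.
(Totals: 460 → 638.)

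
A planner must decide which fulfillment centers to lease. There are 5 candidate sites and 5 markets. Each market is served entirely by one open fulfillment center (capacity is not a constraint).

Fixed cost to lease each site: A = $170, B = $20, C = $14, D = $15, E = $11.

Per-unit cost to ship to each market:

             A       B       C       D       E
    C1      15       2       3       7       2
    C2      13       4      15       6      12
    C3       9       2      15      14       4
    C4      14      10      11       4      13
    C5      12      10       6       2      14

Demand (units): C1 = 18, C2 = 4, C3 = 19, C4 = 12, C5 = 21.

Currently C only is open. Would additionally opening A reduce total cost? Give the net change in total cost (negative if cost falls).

No — net change +48 (cost rises by 48).

Current service cost with {C}: 657.
Adding A: each market re-picks its cheapest; new service cost 535, saving 122.
Extra fixed cost: 170. Net change = 170 − 122 = 48.
(Totals: 671 → 719.)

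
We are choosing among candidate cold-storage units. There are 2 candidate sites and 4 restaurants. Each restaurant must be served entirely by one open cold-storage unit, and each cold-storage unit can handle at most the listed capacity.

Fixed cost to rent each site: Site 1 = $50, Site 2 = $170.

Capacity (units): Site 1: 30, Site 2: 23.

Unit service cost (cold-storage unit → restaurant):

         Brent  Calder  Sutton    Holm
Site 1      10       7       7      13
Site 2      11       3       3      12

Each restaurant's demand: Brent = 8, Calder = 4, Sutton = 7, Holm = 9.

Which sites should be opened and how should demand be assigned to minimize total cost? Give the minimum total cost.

Minimum total cost: 324

Open {Site 1}: Brent→Site 1 10·8=80, Calder→Site 1 7·4=28, Sutton→Site 1 7·7=49, Holm→Site 1 13·9=117.
Loads: Site 1 carries 28/30. Service 274; fixed 50; total 324.
Next best feasible plan costs 441.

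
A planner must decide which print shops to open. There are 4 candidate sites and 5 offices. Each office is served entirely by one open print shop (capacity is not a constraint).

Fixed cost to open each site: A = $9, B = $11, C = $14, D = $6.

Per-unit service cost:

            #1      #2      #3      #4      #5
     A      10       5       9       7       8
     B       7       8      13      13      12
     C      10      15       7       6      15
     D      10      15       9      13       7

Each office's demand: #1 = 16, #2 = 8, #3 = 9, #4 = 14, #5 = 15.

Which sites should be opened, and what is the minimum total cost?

Open A, B, C and D; minimum total cost 444.

For any fixed open set, each office goes to its cheapest open site; total = fixed + service.
{A, B, C, D}: #1→B 7·16=112, #2→A 5·8=40, #3→C 7·9=63, #4→C 6·14=84, #5→D 7·15=105. Service 404; fixed 40; total 444.
{A, B, C}: service 419 + fixed 34 = 453
{B, C, D}: service 428 + fixed 31 = 459
{D}: #1→D 10·16=160, #2→D 15·8=120, #3→D 9·9=81, #4→D 13·14=182, #5→D 7·15=105. Service 648; fixed 6; total 654.
No other subset beats 444.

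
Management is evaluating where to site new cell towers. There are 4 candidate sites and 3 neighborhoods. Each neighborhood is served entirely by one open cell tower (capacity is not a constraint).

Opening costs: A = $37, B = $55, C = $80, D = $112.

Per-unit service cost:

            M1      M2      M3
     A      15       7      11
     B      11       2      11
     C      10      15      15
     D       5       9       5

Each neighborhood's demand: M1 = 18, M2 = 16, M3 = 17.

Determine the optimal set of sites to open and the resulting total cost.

For any fixed open set, each neighborhood goes to its cheapest open site; total = fixed + service.
{B, D}: M1→D 5·18=90, M2→B 2·16=32, M3→D 5·17=85. Service 207; fixed 167; total 374.
{A, B, D}: M1→D 5·18=90, M2→B 2·16=32, M3→D 5·17=85. Service 207; fixed 204; total 411.
{D}: M1→D 5·18=90, M2→D 9·16=144, M3→D 5·17=85. Service 319; fixed 112; total 431.
{A, B, C, D}: service 207 + fixed 284 = 491
(All 15 nonempty subsets were checked; B and D is lowest.)

Open B and D; minimum total cost 374.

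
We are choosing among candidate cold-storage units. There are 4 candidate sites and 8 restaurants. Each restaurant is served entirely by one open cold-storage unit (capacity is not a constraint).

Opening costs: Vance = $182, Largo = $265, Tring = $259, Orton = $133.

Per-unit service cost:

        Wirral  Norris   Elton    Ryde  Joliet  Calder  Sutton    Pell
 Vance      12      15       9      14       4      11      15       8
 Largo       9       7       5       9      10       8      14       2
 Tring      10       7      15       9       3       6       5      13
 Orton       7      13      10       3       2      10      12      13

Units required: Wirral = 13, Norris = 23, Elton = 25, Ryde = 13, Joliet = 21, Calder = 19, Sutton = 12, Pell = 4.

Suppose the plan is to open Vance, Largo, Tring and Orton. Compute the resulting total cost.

Each restaurant is assigned to its cheapest site among the open ones.
{Vance, Largo, Tring, Orton}: Wirral→Orton 7·13=91, Norris→Largo 7·23=161, Elton→Largo 5·25=125, Ryde→Orton 3·13=39, Joliet→Orton 2·21=42, Calder→Tring 6·19=114, Sutton→Tring 5·12=60, Pell→Largo 2·4=8. Service 640; fixed 839; total 1479.

Total cost: 1479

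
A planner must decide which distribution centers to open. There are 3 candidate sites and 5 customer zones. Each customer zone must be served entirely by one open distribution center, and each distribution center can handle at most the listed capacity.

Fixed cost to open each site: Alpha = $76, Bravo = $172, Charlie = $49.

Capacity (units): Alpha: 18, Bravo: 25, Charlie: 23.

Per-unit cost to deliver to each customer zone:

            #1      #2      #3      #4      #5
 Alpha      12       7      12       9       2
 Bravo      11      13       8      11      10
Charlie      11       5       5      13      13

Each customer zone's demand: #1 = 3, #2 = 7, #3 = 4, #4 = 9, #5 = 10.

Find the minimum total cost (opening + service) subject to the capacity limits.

Open {Alpha, Charlie}: #1→Charlie 11·3=33, #2→Charlie 5·7=35, #3→Charlie 5·4=20, #4→Charlie 13·9=117, #5→Alpha 2·10=20.
Loads: Alpha carries 10/18, Charlie carries 23/23. Service 225; fixed 125; total 350.
Next best feasible plan costs 353.

Minimum total cost: 350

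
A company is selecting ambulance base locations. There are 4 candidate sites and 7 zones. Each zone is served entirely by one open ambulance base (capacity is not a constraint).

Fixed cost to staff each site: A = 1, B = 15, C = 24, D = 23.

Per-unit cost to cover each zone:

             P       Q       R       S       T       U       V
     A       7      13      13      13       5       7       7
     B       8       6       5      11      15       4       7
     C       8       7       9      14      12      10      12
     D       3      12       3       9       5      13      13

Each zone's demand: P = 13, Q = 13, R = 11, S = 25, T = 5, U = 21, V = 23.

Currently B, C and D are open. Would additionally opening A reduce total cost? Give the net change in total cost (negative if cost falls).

Current service cost with {B, C, D}: 645.
Adding A: each zone re-picks its cheapest; new service cost 645, saving 0.
Extra fixed cost: 1. Net change = 1 − 0 = 1.
(Totals: 707 → 708.)

No — net change +1 (cost rises by 1).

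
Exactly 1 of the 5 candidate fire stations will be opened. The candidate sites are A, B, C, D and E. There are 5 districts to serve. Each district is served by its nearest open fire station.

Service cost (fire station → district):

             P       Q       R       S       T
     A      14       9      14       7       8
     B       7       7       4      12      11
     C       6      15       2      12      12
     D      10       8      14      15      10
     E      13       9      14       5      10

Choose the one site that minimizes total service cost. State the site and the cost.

With exactly 1 open, each district uses its cheapest among the chosen.
{B}: P→B 7, Q→B 7, R→B 4, S→B 12, T→B 11. Service cost 41.
{C}: service cost 47
{E}: service cost 51
Among all 5 size-1 choices, {B} is lowest.

Choose B only; total service cost 41.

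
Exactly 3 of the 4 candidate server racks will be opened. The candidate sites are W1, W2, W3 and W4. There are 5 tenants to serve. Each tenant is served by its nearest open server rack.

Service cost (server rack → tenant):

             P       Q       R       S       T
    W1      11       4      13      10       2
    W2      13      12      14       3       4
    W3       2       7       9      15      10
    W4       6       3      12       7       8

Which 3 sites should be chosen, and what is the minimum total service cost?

Choose W1, W2 and W3; total service cost 20.

With exactly 3 open, each tenant uses its cheapest among the chosen.
{W1, W2, W3}: P→W3 2, Q→W1 4, R→W3 9, S→W2 3, T→W1 2. Service cost 20.
{W2, W3, W4}: service cost 21
{W1, W3, W4}: service cost 23
Among all 4 size-3 choices, {W1, W2, W3} is lowest.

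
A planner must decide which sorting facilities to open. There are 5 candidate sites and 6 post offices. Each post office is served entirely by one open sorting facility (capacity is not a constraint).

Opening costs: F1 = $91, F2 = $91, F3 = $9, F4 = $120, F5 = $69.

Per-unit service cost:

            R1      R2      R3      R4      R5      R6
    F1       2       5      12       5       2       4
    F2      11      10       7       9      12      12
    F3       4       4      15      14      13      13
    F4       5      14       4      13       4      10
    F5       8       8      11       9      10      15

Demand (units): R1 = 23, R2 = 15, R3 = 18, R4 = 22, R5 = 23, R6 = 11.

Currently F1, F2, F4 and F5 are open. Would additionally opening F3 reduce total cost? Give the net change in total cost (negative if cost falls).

Yes — net change −6 (cost falls by 6).

Current service cost with {F1, F2, F4, F5}: 393.
Adding F3: each post office re-picks its cheapest; new service cost 378, saving 15.
Extra fixed cost: 9. Net change = 9 − 15 = -6.
(Totals: 764 → 758.)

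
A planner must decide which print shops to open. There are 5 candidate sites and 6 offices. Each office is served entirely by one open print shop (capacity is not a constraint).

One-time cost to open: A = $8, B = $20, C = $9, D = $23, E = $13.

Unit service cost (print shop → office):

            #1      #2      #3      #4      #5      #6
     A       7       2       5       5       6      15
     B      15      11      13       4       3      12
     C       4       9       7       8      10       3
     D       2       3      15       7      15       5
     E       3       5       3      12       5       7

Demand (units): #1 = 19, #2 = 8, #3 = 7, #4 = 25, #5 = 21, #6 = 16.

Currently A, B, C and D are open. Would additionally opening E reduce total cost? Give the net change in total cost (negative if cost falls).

Yes — net change −1 (cost falls by 1).

Current service cost with {A, B, C, D}: 300.
Adding E: each office re-picks its cheapest; new service cost 286, saving 14.
Extra fixed cost: 13. Net change = 13 − 14 = -1.
(Totals: 360 → 359.)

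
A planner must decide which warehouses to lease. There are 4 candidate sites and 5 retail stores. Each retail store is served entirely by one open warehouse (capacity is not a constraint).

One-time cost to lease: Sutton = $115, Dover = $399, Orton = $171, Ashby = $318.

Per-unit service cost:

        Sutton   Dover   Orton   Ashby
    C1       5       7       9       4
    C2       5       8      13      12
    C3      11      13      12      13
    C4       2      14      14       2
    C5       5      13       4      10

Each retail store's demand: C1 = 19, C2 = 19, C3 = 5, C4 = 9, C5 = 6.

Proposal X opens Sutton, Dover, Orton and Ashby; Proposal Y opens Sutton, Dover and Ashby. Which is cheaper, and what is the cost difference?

Proposal Y is cheaper by 165.

Proposal X: {Sutton, Dover, Orton, Ashby}: C1→Ashby 4·19=76, C2→Sutton 5·19=95, C3→Sutton 11·5=55, C4→Sutton 2·9=18, C5→Orton 4·6=24. Service 268; fixed 1003; total 1271.
Proposal Y: {Sutton, Dover, Ashby}: C1→Ashby 4·19=76, C2→Sutton 5·19=95, C3→Sutton 11·5=55, C4→Sutton 2·9=18, C5→Sutton 5·6=30. Service 274; fixed 832; total 1106.
Difference: |1271 − 1106| = 165.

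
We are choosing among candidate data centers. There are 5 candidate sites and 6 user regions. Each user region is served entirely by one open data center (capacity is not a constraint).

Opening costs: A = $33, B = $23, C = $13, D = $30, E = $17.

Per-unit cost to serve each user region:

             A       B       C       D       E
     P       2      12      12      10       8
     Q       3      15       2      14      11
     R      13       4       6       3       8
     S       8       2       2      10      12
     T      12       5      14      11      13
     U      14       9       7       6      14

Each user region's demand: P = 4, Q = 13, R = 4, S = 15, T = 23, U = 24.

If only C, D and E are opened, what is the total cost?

Each user region is assigned to its cheapest site among the open ones.
{C, D, E}: P→E 8·4=32, Q→C 2·13=26, R→D 3·4=12, S→C 2·15=30, T→D 11·23=253, U→D 6·24=144. Service 497; fixed 60; total 557.

Total cost: 557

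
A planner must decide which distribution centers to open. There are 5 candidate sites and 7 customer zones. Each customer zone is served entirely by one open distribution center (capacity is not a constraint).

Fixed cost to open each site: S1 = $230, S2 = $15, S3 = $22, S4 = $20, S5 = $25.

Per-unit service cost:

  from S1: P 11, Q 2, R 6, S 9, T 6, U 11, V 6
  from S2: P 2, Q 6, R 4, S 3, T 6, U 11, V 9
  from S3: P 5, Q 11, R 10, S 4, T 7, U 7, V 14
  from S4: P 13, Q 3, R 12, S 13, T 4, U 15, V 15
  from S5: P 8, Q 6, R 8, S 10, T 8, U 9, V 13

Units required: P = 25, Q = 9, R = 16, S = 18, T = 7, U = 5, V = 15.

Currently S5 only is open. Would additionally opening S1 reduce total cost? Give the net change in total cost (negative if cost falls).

No — net change +25 (cost rises by 25).

Current service cost with {S5}: 858.
Adding S1: each customer zone re-picks its cheapest; new service cost 653, saving 205.
Extra fixed cost: 230. Net change = 230 − 205 = 25.
(Totals: 883 → 908.)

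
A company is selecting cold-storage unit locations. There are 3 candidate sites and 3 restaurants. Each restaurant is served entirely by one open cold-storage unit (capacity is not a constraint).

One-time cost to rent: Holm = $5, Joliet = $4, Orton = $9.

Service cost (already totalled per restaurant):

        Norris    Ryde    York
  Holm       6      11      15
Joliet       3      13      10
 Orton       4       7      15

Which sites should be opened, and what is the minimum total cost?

Open Joliet only; minimum total cost 30.

For any fixed open set, each restaurant goes to its cheapest open site; total = fixed + service.
{Joliet}: Norris→Joliet 3, Ryde→Joliet 13, York→Joliet 10. Service 26; fixed 4; total 30.
{Holm, Joliet}: service 24 + fixed 9 = 33
{Joliet, Orton}: service 20 + fixed 13 = 33
{Holm, Joliet, Orton}: Norris→Joliet 3, Ryde→Orton 7, York→Joliet 10. Service 20; fixed 18; total 38.
No other subset beats 30.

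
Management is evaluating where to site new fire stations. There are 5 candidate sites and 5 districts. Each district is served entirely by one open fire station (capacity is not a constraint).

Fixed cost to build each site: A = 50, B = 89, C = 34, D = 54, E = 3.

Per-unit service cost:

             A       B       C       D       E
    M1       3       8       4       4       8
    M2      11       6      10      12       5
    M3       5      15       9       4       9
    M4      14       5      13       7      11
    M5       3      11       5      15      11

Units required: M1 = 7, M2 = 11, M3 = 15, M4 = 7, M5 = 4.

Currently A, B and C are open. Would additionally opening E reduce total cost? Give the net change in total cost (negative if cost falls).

Yes — net change −8 (cost falls by 8).

Current service cost with {A, B, C}: 209.
Adding E: each district re-picks its cheapest; new service cost 198, saving 11.
Extra fixed cost: 3. Net change = 3 − 11 = -8.
(Totals: 382 → 374.)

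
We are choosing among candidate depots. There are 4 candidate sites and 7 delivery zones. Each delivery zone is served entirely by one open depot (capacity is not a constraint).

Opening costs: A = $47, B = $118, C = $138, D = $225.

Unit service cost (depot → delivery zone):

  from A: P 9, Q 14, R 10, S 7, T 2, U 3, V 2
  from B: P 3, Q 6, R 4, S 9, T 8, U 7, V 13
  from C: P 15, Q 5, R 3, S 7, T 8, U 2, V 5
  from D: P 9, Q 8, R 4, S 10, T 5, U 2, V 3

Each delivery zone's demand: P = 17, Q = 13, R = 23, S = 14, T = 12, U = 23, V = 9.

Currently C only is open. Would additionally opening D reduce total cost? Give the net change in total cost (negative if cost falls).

No — net change +69 (cost rises by 69).

Current service cost with {C}: 674.
Adding D: each delivery zone re-picks its cheapest; new service cost 518, saving 156.
Extra fixed cost: 225. Net change = 225 − 156 = 69.
(Totals: 812 → 881.)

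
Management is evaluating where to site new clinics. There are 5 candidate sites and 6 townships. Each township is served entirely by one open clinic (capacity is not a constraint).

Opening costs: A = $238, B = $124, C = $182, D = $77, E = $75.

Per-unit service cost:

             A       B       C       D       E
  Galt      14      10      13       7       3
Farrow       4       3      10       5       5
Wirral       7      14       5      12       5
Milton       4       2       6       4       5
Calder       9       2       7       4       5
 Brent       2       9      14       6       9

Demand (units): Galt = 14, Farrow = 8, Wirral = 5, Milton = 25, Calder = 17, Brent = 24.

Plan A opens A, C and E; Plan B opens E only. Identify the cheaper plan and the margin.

Plan B is cheaper by 219.

Plan A: {A, C, E}: Galt→E 3·14=42, Farrow→A 4·8=32, Wirral→C 5·5=25, Milton→A 4·25=100, Calder→E 5·17=85, Brent→A 2·24=48. Service 332; fixed 495; total 827.
Plan B: {E}: Galt→E 3·14=42, Farrow→E 5·8=40, Wirral→E 5·5=25, Milton→E 5·25=125, Calder→E 5·17=85, Brent→E 9·24=216. Service 533; fixed 75; total 608.
Difference: |827 − 608| = 219.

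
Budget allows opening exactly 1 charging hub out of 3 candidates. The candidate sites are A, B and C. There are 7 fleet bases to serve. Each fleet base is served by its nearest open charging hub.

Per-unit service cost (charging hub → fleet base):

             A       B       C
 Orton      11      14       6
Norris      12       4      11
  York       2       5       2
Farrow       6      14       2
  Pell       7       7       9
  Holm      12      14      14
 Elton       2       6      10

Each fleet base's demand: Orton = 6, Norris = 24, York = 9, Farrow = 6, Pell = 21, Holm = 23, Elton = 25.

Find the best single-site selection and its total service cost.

With exactly 1 open, each fleet base uses its cheapest among the chosen.
{A}: Orton→A 11·6=66, Norris→A 12·24=288, York→A 2·9=18, Farrow→A 6·6=36, Pell→A 7·21=147, Holm→A 12·23=276, Elton→A 2·25=50. Service cost 881.
{B}: service cost 928
{C}: service cost 1091
Among all 3 size-1 choices, {A} is lowest.

Choose A only; total service cost 881.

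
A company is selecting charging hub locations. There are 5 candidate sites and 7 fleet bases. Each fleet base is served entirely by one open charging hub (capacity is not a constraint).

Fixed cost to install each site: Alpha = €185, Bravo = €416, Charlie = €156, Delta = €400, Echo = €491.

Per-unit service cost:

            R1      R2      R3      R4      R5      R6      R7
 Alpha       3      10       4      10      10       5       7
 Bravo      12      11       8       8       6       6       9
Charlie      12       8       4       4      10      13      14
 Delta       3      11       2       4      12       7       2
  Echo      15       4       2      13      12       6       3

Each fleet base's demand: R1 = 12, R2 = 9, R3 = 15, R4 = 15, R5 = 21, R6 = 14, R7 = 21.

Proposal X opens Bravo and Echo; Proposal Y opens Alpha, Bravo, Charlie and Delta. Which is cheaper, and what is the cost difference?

Proposal X is cheaper by 83.

Proposal X: {Bravo, Echo}: R1→Bravo 12·12=144, R2→Echo 4·9=36, R3→Echo 2·15=30, R4→Bravo 8·15=120, R5→Bravo 6·21=126, R6→Bravo 6·14=84, R7→Echo 3·21=63. Service 603; fixed 907; total 1510.
Proposal Y: {Alpha, Bravo, Charlie, Delta}: R1→Alpha 3·12=36, R2→Charlie 8·9=72, R3→Delta 2·15=30, R4→Charlie 4·15=60, R5→Bravo 6·21=126, R6→Alpha 5·14=70, R7→Delta 2·21=42. Service 436; fixed 1157; total 1593.
Difference: |1510 − 1593| = 83.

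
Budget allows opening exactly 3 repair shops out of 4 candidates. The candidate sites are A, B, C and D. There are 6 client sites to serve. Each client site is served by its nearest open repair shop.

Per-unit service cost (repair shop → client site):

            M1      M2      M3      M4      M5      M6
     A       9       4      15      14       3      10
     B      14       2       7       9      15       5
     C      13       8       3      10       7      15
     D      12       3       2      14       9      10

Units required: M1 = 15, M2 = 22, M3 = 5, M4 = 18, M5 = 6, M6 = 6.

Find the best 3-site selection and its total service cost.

Choose A, B and D; total service cost 399.

With exactly 3 open, each client site uses its cheapest among the chosen.
{A, B, D}: M1→A 9·15=135, M2→B 2·22=44, M3→D 2·5=10, M4→B 9·18=162, M5→A 3·6=18, M6→B 5·6=30. Service cost 399.
{A, B, C}: service cost 404
{B, C, D}: service cost 468
Among all 4 size-3 choices, {A, B, D} is lowest.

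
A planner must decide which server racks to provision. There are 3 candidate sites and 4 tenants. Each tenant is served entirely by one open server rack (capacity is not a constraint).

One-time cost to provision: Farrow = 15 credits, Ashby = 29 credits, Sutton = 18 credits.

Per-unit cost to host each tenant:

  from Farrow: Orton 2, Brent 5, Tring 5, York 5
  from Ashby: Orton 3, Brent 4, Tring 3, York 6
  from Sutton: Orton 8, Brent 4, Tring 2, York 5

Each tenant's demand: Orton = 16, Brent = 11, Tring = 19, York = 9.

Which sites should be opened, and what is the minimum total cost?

For any fixed open set, each tenant goes to its cheapest open site; total = fixed + service.
{Farrow, Sutton}: Orton→Farrow 2·16=32, Brent→Sutton 4·11=44, Tring→Sutton 2·19=38, York→Farrow 5·9=45. Service 159; fixed 33; total 192.
{Farrow, Ashby, Sutton}: service 159 + fixed 62 = 221
{Farrow, Ashby}: Orton→Farrow 2·16=32, Brent→Ashby 4·11=44, Tring→Ashby 3·19=57, York→Farrow 5·9=45. Service 178; fixed 44; total 222.
{Farrow}: service 227 + fixed 15 = 242
(All 7 nonempty subsets were checked; Farrow and Sutton is lowest.)

Open Farrow and Sutton; minimum total cost 192.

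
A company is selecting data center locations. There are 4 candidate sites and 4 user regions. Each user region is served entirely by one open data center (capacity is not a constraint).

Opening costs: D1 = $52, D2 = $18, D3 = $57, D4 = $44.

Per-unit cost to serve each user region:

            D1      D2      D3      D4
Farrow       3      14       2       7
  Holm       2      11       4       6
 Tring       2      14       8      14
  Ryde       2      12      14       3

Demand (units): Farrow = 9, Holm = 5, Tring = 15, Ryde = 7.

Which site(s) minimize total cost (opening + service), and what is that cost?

For any fixed open set, each user region goes to its cheapest open site; total = fixed + service.
{D1}: Farrow→D1 3·9=27, Holm→D1 2·5=10, Tring→D1 2·15=30, Ryde→D1 2·7=14. Service 81; fixed 52; total 133.
{D1, D2}: service 81 + fixed 70 = 151
{D1, D4}: service 81 + fixed 96 = 177
{D1, D2, D3, D4}: Farrow→D3 2·9=18, Holm→D1 2·5=10, Tring→D1 2·15=30, Ryde→D1 2·7=14. Service 72; fixed 171; total 243.
No other subset beats 133.

Open D1 only; minimum total cost 133.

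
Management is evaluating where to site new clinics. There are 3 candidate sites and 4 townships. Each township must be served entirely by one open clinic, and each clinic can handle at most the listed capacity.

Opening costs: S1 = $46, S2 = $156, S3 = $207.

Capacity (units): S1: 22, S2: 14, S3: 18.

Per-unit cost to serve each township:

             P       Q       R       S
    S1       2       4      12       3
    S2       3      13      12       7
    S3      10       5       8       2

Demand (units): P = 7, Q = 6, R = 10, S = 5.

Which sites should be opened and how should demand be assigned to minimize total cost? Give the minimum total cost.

Minimum total cost: 375

Open {S1, S2}: P→S1 2·7=14, Q→S1 4·6=24, R→S2 12·10=120, S→S1 3·5=15.
Loads: S1 carries 18/22, S2 carries 10/14. Service 173; fixed 202; total 375.
Next best feasible plan costs 381.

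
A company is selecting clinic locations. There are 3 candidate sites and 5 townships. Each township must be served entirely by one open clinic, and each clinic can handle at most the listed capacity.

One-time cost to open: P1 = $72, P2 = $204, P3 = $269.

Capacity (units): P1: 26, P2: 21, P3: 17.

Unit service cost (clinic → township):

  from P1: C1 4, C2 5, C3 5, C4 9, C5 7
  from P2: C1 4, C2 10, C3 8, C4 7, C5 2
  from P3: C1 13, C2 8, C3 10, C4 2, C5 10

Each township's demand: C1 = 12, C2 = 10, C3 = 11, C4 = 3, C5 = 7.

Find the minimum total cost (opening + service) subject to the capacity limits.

Minimum total cost: 470

Open {P1, P2}: C1→P2 4·12=48, C2→P1 5·10=50, C3→P1 5·11=55, C4→P1 9·3=27, C5→P2 2·7=14.
Loads: P1 carries 24/26, P2 carries 19/21. Service 194; fixed 276; total 470.
Next best feasible plan costs 497.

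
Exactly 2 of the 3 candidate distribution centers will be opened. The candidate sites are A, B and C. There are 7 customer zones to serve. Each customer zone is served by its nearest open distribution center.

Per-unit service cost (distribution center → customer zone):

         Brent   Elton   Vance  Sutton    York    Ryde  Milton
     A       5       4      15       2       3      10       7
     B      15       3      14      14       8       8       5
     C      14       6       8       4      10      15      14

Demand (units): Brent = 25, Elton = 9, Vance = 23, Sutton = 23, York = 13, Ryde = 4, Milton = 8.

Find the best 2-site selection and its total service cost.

Choose A and C; total service cost 526.

With exactly 2 open, each customer zone uses its cheapest among the chosen.
{A, C}: Brent→A 5·25=125, Elton→A 4·9=36, Vance→C 8·23=184, Sutton→A 2·23=46, York→A 3·13=39, Ryde→A 10·4=40, Milton→A 7·8=56. Service cost 526.
{A, B}: service cost 631
{B, C}: service cost 829
Among all 3 size-2 choices, {A, C} is lowest.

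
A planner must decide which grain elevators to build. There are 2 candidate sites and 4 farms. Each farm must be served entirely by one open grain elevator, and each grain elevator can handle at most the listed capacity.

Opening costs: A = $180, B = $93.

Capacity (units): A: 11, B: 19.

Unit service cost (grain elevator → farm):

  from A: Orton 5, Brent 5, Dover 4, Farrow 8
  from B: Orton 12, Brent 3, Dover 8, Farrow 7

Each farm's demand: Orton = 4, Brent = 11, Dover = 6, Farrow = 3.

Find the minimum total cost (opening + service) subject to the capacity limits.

Minimum total cost: 371

Open {A, B}: Orton→A 5·4=20, Brent→B 3·11=33, Dover→A 4·6=24, Farrow→B 7·3=21.
Loads: A carries 10/11, B carries 14/19. Service 98; fixed 273; total 371.
Next best feasible plan costs 398.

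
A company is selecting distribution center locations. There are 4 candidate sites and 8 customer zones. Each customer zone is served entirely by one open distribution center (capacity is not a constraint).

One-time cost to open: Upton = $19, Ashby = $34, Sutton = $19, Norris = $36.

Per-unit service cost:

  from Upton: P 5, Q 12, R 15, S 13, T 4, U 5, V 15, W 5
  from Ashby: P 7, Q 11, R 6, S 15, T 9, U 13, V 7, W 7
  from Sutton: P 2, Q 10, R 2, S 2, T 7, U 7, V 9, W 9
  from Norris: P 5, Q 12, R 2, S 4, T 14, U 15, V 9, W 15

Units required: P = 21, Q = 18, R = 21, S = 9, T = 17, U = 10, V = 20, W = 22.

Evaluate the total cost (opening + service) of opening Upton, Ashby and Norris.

Total cost: 838

Each customer zone is assigned to its cheapest site among the open ones.
{Upton, Ashby, Norris}: P→Upton 5·21=105, Q→Ashby 11·18=198, R→Norris 2·21=42, S→Norris 4·9=36, T→Upton 4·17=68, U→Upton 5·10=50, V→Ashby 7·20=140, W→Upton 5·22=110. Service 749; fixed 89; total 838.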